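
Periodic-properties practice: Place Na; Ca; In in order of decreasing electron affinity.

Adding an electron releases more energy for atoms nearer the top right (short of the noble gases).
A diagonal step moves right (one effect) and down (the opposite effect) at once.
In > Ca: the two effects oppose for this pair; the across-period effect wins (29 vs 2 kJ/mol).
Na > In: period and group pull opposite ways; the down-group shift dominates (53 vs 29 kJ/mol).
Tabulated electron affinity (kJ/mol): Na 53, Ca 2, In 29.
So from highest to lowest: Na > In > Ca.

Na > In > Ca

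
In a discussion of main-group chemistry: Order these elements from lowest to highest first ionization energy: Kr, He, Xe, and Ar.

Xe < Kr < Ar < He

He is in period 1, group 18; Ar is in period 3, group 18; Kr is in period 4, group 18; Xe is in period 5, group 18.
IE₁ increases left→right with effective nuclear charge and decreases top→bottom as the valence shell moves farther out.
All are in group 18, so first ionization energy increases up the group.
So from lowest to highest: Xe < Kr < Ar < He.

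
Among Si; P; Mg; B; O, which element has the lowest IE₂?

Mg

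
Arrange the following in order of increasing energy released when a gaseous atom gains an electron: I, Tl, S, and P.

Tl < P < S < I

P is in period 3, group 15; S is in period 3, group 16; I is in period 5, group 17; Tl is in period 6, group 13.
EA tends to increase across a period and decrease down a group, though the pattern is less regular than for IE or radius.
These span different periods and groups, so the two trends combine.
P > Tl: both effects reinforce here, so P is clearly the higher of the two.
S > P: both are in period 3; the period trend gives S the larger value.
I > S: period and group pull opposite ways; the across-period shift dominates (295 vs 200 kJ/mol).
Tabulated electron affinity (kJ/mol): P 72, S 200, I 295, Tl 19.
So from lowest to highest: Tl < P < S < I.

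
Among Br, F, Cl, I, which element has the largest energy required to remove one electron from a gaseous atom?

F

F is in period 2, group 17; Cl is in period 3, group 17; Br is in period 4, group 17; I is in period 5, group 17.
Removing the outermost electron gets harder across a period and easier down a group.
All are in group 17, so first ionization energy increases up the group.
The largest energy required to remove one electron from a gaseous atom among these belongs to F.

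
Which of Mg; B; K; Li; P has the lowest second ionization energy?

IE_2 is the cost of taking one more electron from the +1 cation: Mg⁺ still has 1 valence electron; B⁺ still has 2 valence electrons; K⁺ is the bare [Ar] core; Li⁺ is the bare [He] core; P⁺ still has 4 valence electrons.
Breaking into a closed-shell core is much more expensive than removing a leftover valence electron — K and Li have the largest IE_2 here.
Valence configurations: Mg⁺ [Ne]3s¹, B⁺ [He]2s², P⁺ [Ne]3s²3p².
Tabulated IE_2 (kJ/mol): Mg 1451, B 2427, K 3052, Li 7298, P 1907.
Putting it together, IE_2: Mg < P < B < K < Li.

Mg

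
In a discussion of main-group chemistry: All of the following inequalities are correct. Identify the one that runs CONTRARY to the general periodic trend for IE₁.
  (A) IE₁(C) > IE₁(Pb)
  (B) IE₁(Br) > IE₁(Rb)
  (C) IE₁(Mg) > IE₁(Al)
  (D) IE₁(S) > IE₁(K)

(C)

The general trend: IE₁ increases across a period and decreases down a group.
(A) C (period 2, group 14) vs Pb (period 6, group 14): the stated order agrees with the simple trend.
(B) Br (period 4, group 17) vs Rb (period 5, group 1): the stated order agrees with the simple trend.
(C) Mg (period 3, group 2) vs Al (period 3, group 13): the stated order contradicts the simple trend.
(D) S (period 3, group 16) vs K (period 4, group 1): the stated order agrees with the simple trend.
The exception is (C): Al's single 3p electron is easier to remove than one from Mg's filled 3s².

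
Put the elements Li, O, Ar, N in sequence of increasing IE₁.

Li < O < N < Ar

Li is in period 2, group 1; N is in period 2, group 15; O is in period 2, group 16; Ar is in period 3, group 18.
Across a period the outer electron is held more tightly (higher IE₁); down a group it sits in a higher shell, more shielded, and comes off more easily.
Here both period and group differ, so the two effects have to be weighed against each other.
O > Li: both are in period 2; the period trend gives O the larger value.
N > O: this pair runs against the simple trend — see the exception note.
Ar > N: the two effects oppose for this pair; the across-period effect wins (1521 vs 1402 kJ/mol).
Note the exception: N has a higher first ionization energy than O, contrary to the simple trend — pairing an electron in O's 2p⁴ costs repulsion energy, so O ionizes more easily than half-filled N (2p³).
Tabulated first ionization energy (kJ/mol): Li 520, N 1402, O 1314, Ar 1521.
So from lowest to highest: Li < O < N < Ar.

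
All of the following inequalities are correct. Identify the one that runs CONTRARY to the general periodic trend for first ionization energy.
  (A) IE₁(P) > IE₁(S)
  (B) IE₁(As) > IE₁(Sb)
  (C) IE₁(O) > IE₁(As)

(A)

The general trend: first ionization energy increases across a period and decreases down a group.
(A) P (period 3, group 15) vs S (period 3, group 16): the stated order contradicts the simple trend.
(B) As (period 4, group 15) vs Sb (period 5, group 15): the stated order agrees with the simple trend.
(C) O (period 2, group 16) vs As (period 4, group 15): the stated order agrees with the simple trend.
The exception is (A): S (3p⁴) ionizes more easily than half-filled P (3p³) because the paired 3p electron in S is pushed out by e⁻–e⁻ repulsion.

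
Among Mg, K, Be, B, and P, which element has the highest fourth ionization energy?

B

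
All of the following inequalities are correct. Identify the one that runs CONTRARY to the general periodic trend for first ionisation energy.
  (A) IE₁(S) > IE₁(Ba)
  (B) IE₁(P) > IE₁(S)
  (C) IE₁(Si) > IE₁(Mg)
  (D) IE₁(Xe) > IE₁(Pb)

(B)

The general trend: first ionisation energy increases across a period and decreases down a group.
(A) S (period 3, group 16) vs Ba (period 6, group 2): the stated order agrees with the simple trend.
(B) P (period 3, group 15) vs S (period 3, group 16): the stated order contradicts the simple trend.
(C) Si (period 3, group 14) vs Mg (period 3, group 2): the stated order agrees with the simple trend.
(D) Xe (period 5, group 18) vs Pb (period 6, group 14): the stated order agrees with the simple trend.
The exception is (B): S (3p⁴) ionizes more easily than half-filled P (3p³) because the paired 3p electron in S is pushed out by e⁻–e⁻ repulsion.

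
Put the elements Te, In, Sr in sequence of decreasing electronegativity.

Sr is in period 5, group 2; In is in period 5, group 13; Te is in period 5, group 16.
EN rises left→right (higher Z_eff, smaller atoms) and falls top→bottom (larger, more shielded atoms).
All lie in period 5, so electronegativity increases left to right.
So from highest to lowest: Te > In > Sr.

Te, In, Sr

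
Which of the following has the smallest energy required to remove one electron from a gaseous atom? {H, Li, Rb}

Rb

First ionization energy rises across a period (greater Z_eff holds electrons more tightly) and falls down a group (valence electrons are farther from the nucleus).
All are in group 1, so first ionization energy increases up the group.
The smallest energy required to remove one electron from a gaseous atom among these belongs to Rb.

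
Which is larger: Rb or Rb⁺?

Rb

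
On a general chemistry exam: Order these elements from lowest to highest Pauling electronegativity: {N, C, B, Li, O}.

Li < B < C < N < O

Li is in period 2, group 1; B is in period 2, group 13; C is in period 2, group 14; N is in period 2, group 15; O is in period 2, group 16.
Electronegativity increases across a period and decreases down a group, tracking effective nuclear charge and atomic size.
All lie in period 2, so electronegativity increases left to right.
So from lowest to highest: Li < B < C < N < O.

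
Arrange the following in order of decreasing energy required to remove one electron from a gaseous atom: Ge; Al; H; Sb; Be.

H > Be > Sb > Ge > Al

H is in period 1, group 1; Be is in period 2, group 2; Al is in period 3, group 13; Ge is in period 4, group 14; Sb is in period 5, group 15.
Across a period the outer electron is held more tightly (higher IE₁); down a group it sits in a higher shell, more shielded, and comes off more easily.
A diagonal step moves right (one effect) and down (the opposite effect) at once.
Ge > Al: period and group pull opposite ways; the across-period shift dominates (762 vs 578 kJ/mol).
Sb > Ge: period and group pull opposite ways; the across-period shift dominates (831 vs 762 kJ/mol).
Be > Sb: the two effects oppose for this pair; the down-group effect wins (900 vs 831 kJ/mol).
H > Be: the two effects oppose for this pair; the down-group effect wins (1312 vs 900 kJ/mol).
For reference (kJ/mol): H 1312, Be 900, Al 578, Ge 762, Sb 831.
So from highest to lowest: H > Be > Sb > Ge > Al.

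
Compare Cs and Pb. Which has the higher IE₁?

Pb

Cs is in period 6, group 1; Pb is in period 6, group 14.
Across a period the outer electron is held more tightly (higher IE₁); down a group it sits in a higher shell, more shielded, and comes off more easily.
All lie in period 6, so first ionization energy increases left to right.
So Pb has the higher IE₁ (Pb > Cs).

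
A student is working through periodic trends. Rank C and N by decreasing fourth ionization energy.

N > C

The fourth ionization energy removes an electron from the +3 ion. For each element: C³⁺ still has 1 valence electron; N³⁺ still has 2 valence electrons.
All are still removing valence electrons, so compare the +3 ions as you would atoms: IE_4 generally rises across a period (higher Z_eff) and falls down a group (larger shell), subject to the usual subshell exceptions.
Valence configurations: C³⁺ [He]2s¹, N³⁺ [He]2s².
Approximate IE_4 values (kJ/mol): C 6223, N 7475.
Overall IE_4 order: C < N.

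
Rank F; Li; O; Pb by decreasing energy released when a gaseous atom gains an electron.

F, O, Li, Pb

Adding an electron releases more energy for atoms nearer the top right (short of the noble gases).
Here both period and group differ, so the two effects have to be weighed against each other.
Li > Pb: period and group pull opposite ways; the down-group shift dominates (60 vs 35 kJ/mol).
O > Li: both are in period 2; the period trend gives O the larger value.
F > O: both are in period 2; the period trend gives F the larger value.
For reference (kJ/mol): Li 60, O 141, F 328, Pb 35.
So from highest to lowest: F > O > Li > Pb.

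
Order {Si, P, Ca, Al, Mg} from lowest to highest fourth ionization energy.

Si < P < Ca < Mg < Al

After 3 electrons have been removed, what remains? Si³⁺ still has 1 valence electron; P³⁺ still has 2 valence electrons; Ca³⁺ is already 1 electron into the core; Al³⁺ is the bare [Ne] core; Mg³⁺ is already 1 electron into the core.
Breaking into a closed-shell core is much more expensive than removing a leftover valence electron — Ca, Mg and Al have the largest IE_4 here.
Valence configurations: Si³⁺ [Ne]3s¹, P³⁺ [Ne]3s².
Approximate IE_4 values (kJ/mol): Si 4356, P 4964, Ca 6491, Al 11577, Mg 10543.
So the fourth ionization energies run Si < P < Ca < Mg < Al.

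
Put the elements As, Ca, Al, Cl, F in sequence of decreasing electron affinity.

Cl, F, As, Al, Ca

F is in period 2, group 17; Al is in period 3, group 13; Cl is in period 3, group 17; Ca is in period 4, group 2; As is in period 4, group 15.
EA tends to increase across a period and decrease down a group, though the pattern is less regular than for IE or radius.
Here both period and group differ, so the two effects have to be weighed against each other.
Al > Ca: relative to Ca, both the across-period and down-group shifts push Al's electron affinity up.
As > Al: period and group pull opposite ways; the across-period shift dominates (78 vs 42 kJ/mol).
F > As: relative to As, both the across-period and down-group shifts push F's electron affinity up.
Cl > F: this pair runs against the simple trend — see the exception note.
Note the exception: Cl has a higher electron affinity than F, contrary to the simple trend — F's small 2p subshell makes the incoming electron feel strong e⁻–e⁻ repulsion, so Cl actually releases more energy on gaining an electron.
Tabulated electron affinity (kJ/mol): F 328, Al 42, Cl 349, Ca 2, As 78.
So from highest to lowest: Cl > F > As > Al > Ca.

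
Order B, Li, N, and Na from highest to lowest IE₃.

IE_3 is the cost of taking one more electron from the +2 cation: B²⁺ still has 1 valence electron; Li²⁺ is already 1 electron into the core; N²⁺ still has 3 valence electrons; Na²⁺ is already 1 electron into the core.
Core electrons are held far more tightly than valence electrons, so Na and Li top the IE_3 order.
Valence configurations: B²⁺ [He]2s¹, N²⁺ [He]2s²2p¹.
Tabulated IE_3 (kJ/mol): B 3660, Li 11815, N 4578, Na 6910.
Hence IE_3: B < N < Na < Li.

Li, Na, N, B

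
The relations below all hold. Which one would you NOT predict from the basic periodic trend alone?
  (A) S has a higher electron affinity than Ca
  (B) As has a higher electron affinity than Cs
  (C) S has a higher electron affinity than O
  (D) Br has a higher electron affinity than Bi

(C)

The general trend: electron affinity increases across a period and decreases down a group.
(A) S (period 3, group 16) vs Ca (period 4, group 2): the stated order agrees with the simple trend.
(B) As (period 4, group 15) vs Cs (period 6, group 1): the stated order agrees with the simple trend.
(C) S (period 3, group 16) vs O (period 2, group 16): the stated order contradicts the simple trend.
(D) Br (period 4, group 17) vs Bi (period 6, group 15): the stated order agrees with the simple trend.
The exception is (C): the compact 2p subshell of O repels the added electron more than S's larger 3p does.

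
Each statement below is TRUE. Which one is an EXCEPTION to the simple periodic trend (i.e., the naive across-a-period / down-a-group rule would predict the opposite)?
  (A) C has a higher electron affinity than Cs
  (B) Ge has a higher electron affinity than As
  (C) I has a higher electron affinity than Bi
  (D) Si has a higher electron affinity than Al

The general trend: electron affinity increases across a period and decreases down a group.
(A) C (period 2, group 14) vs Cs (period 6, group 1): the stated order agrees with the simple trend.
(B) Ge (period 4, group 14) vs As (period 4, group 15): the stated order contradicts the simple trend.
(C) I (period 5, group 17) vs Bi (period 6, group 15): the stated order agrees with the simple trend.
(D) Si (period 3, group 14) vs Al (period 3, group 13): the stated order agrees with the simple trend.
The exception is (B): adding an electron to As's half-filled 4p³ is unfavourable, so Ge (4p²) has the more exothermic EA.

(B)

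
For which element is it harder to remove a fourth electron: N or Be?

Be

The fourth ionization energy removes an electron from the +3 ion. For each element: N³⁺ still has 2 valence electrons; Be³⁺ is already 1 electron into the core.
Core electrons are held far more tightly than valence electrons, so Be tops the IE_4 order.
Tabulated IE_4 (kJ/mol): N 7475, Be 21007.
So the fourth ionization energies run N < Be.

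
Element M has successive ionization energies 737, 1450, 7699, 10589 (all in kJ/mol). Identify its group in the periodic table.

Look for the largest jump between consecutive ionization energies: IE3/IE2 ≈ 5.3, far larger than any earlier ratio.
That jump marks the point where a core electron is being removed. So the atom has 2 valence electrons.
A main-group element with 2 valence electrons is in group 2.

Group 2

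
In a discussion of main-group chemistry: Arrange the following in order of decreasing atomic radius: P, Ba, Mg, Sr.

Ba > Sr > Mg > P

Moving right in a period, electrons are added to the same shell under a stronger nuclear pull, so atoms get smaller; moving down, a new shell is opened and atoms get larger.
Here both period and group differ, so the two effects have to be weighed against each other.
Mg > P: Mg lies to the left of P in period 3, so the across-period effect alone puts Mg larger.
Sr > Mg: Sr sits below Mg in group 2, so the down-group effect alone puts Sr larger.
Ba > Sr: Ba sits below Sr in group 2, so the down-group effect alone puts Ba larger.
Approximate values (pm): Mg 139, P 111, Sr 185, Ba 196.
So from largest to smallest: Ba > Sr > Mg > P.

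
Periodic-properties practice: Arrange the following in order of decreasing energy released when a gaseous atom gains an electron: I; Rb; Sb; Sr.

I > Sb > Rb > Sr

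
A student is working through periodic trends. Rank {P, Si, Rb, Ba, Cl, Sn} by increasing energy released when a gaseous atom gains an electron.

Electron affinity generally becomes more exothermic across a period toward the halogens and less exothermic down a group.
Neither a single period nor a single group — weigh both effects.
Rb > Ba: the two effects oppose for this pair; the down-group effect wins (47 vs 14 kJ/mol).
P > Rb: relative to Rb, both the across-period and down-group shifts push P's electron affinity up.
Sn > P: this pair runs against the simple trend — see the exception note.
Si > Sn: they share group 14; the group trend gives Si the larger value.
Cl > Si: both are in period 3; the period trend gives Cl the larger value.
Note the exception: Sn has a higher electron affinity than P, contrary to the simple trend — adding an electron to P's half-filled np³ subshell costs electron-pairing energy.
Note the exception: Si has a higher electron affinity than P, contrary to the simple trend — adding an electron to P's half-filled 3p³ is unfavourable, so Si (3p²) has the more exothermic EA.
Tabulated electron affinity (kJ/mol): Si 134, P 72, Cl 349, Rb 47, Sn 107, Ba 14.
So from lowest to highest: Ba < Rb < P < Sn < Si < Cl.

Ba, Rb, P, Sn, Si, Cl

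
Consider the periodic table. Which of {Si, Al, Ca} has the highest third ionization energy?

The third ionization energy removes an electron from the +2 ion. For each element: Si²⁺ still has 2 valence electrons; Al²⁺ still has 1 valence electron; Ca²⁺ is the bare [Ar] core.
Pulling an electron out of a noble-gas core costs far more than removing a remaining valence electron, so Ca sits at the high end of IE_3.
Valence configurations: Si²⁺ [Ne]3s², Al²⁺ [Ne]3s¹.
Approximate IE_3 values (kJ/mol): Si 3232, Al 2745, Ca 4912.
Hence IE_3: Al < Si < Ca.

Ca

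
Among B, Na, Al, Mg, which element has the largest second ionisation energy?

Na

After 1 electron has been removed, what remains? B⁺ still has 2 valence electrons; Na⁺ is the bare [Ne] core; Al⁺ still has 2 valence electrons; Mg⁺ still has 1 valence electron.
Breaking into a closed-shell core is much more expensive than removing a leftover valence electron — Na has the largest IE_2 here.
Valence configurations: B⁺ [He]2s², Al⁺ [Ne]3s², Mg⁺ [Ne]3s¹.
The numbers (kJ/mol): B 2427, Na 4562, Al 1817, Mg 1451.
Putting it together, IE_2: Mg < Al < B < Na.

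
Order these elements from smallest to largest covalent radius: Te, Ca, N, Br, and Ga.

N is in period 2, group 15; Ca is in period 4, group 2; Ga is in period 4, group 13; Br is in period 4, group 17; Te is in period 5, group 16.
Moving right in a period, electrons are added to the same shell under a stronger nuclear pull, so atoms get smaller; moving down, a new shell is opened and atoms get larger.
Neither a single period nor a single group — weigh both effects.
Br > N: the two effects oppose for this pair; the down-group effect wins (114 vs 71 pm).
Ga > Br: both are in period 4; the period trend gives Ga the larger value.
Te > Ga: period and group pull opposite ways; the down-group shift dominates (136 vs 124 pm).
Ca > Te: period and group pull opposite ways; the across-period shift dominates (171 vs 136 pm).
Tabulated atomic radius (pm): N 71, Ca 171, Ga 124, Br 114, Te 136.
So from smallest to largest: N < Br < Ga < Te < Ca.

N < Br < Ga < Te < Ca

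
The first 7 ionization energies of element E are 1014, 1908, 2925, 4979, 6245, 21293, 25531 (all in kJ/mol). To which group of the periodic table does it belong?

Look for the largest jump between consecutive ionization energies: IE6/IE5 ≈ 3.4, far larger than any earlier ratio.
That jump marks the point where a core electron is being removed. So the atom has 5 valence electrons.
A main-group element with 5 valence electrons is in group 15.

Group 15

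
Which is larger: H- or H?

H-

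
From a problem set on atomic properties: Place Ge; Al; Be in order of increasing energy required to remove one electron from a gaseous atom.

Removing the outermost electron gets harder across a period and easier down a group.
A diagonal step moves right (one effect) and down (the opposite effect) at once.
Ge > Al: period and group pull opposite ways; the across-period shift dominates (762 vs 578 kJ/mol).
Be > Ge: the two effects oppose for this pair; the down-group effect wins (900 vs 762 kJ/mol).
For reference (kJ/mol): Be 900, Al 578, Ge 762.
So from lowest to highest: Al < Ge < Be.

Al, Ge, Be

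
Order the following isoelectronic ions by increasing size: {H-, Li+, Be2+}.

All of these have 2 electrons, so size is governed by nuclear charge alone: the more protons, the stronger the pull on the same electron cloud, and the smaller the ion.
Nuclear charges: Be2+ (Z=4), Li+ (Z=3), H- (Z=1).
Smallest to largest: Be2+ < Li+ < H-.

Be2+, Li+, H-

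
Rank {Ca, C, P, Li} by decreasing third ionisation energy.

After 2 electrons have been removed, what remains? Ca²⁺ is the bare [Ar] core; C²⁺ still has 2 valence electrons; P²⁺ still has 3 valence electrons; Li²⁺ is already 1 electron into the core.
Breaking into a closed-shell core is much more expensive than removing a leftover valence electron — Ca and Li have the largest IE_3 here.
Valence configurations: C²⁺ [He]2s², P²⁺ [Ne]3s²3p¹.
The numbers (kJ/mol): Ca 4912, C 4620, P 2914, Li 11815.
So the third ionization energies run P < C < Ca < Li.

Li, Ca, C, P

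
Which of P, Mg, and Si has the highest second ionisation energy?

IE_2 is the cost of taking one more electron from the +1 cation: P⁺ still has 4 valence electrons; Mg⁺ still has 1 valence electron; Si⁺ still has 3 valence electrons.
All are still removing valence electrons, so compare the +1 ions as you would atoms: IE_2 generally rises across a period (higher Z_eff) and falls down a group (larger shell), subject to the usual subshell exceptions.
Valence configurations: P⁺ [Ne]3s²3p², Mg⁺ [Ne]3s¹, Si⁺ [Ne]3s²3p¹.
Tabulated IE_2 (kJ/mol): P 1907, Mg 1451, Si 1577.
So the second ionization energies run Mg < Si < P.

P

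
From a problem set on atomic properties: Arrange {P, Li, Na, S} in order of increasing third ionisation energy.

P < S < Na < Li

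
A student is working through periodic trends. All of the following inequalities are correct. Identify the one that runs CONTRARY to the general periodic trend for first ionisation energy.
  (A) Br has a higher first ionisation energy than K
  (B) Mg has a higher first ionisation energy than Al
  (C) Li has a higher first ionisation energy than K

(B)

The general trend: first ionisation energy increases across a period and decreases down a group.
(A) Br (period 4, group 17) vs K (period 4, group 1): the stated order agrees with the simple trend.
(B) Mg (period 3, group 2) vs Al (period 3, group 13): the stated order contradicts the simple trend.
(C) Li (period 2, group 1) vs K (period 4, group 1): the stated order agrees with the simple trend.
The exception is (B): Al's single 3p electron is easier to remove than one from Mg's filled 3s².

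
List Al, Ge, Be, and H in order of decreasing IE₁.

H is in period 1, group 1; Be is in period 2, group 2; Al is in period 3, group 13; Ge is in period 4, group 14.
IE₁ increases left→right with effective nuclear charge and decreases top→bottom as the valence shell moves farther out.
A diagonal step moves right (one effect) and down (the opposite effect) at once.
Ge > Al: period and group pull opposite ways; the across-period shift dominates (762 vs 578 kJ/mol).
Be > Ge: the two effects oppose for this pair; the down-group effect wins (900 vs 762 kJ/mol).
H > Be: period and group pull opposite ways; the down-group shift dominates (1312 vs 900 kJ/mol).
For reference (kJ/mol): H 1312, Be 900, Al 578, Ge 762.
So from highest to lowest: H > Be > Ge > Al.

H > Be > Ge > Al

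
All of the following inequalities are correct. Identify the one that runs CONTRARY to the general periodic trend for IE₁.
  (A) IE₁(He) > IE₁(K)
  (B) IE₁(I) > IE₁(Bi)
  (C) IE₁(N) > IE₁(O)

The general trend: IE₁ increases across a period and decreases down a group.
(A) He (period 1, group 18) vs K (period 4, group 1): the stated order agrees with the simple trend.
(B) I (period 5, group 17) vs Bi (period 6, group 15): the stated order agrees with the simple trend.
(C) N (period 2, group 15) vs O (period 2, group 16): the stated order contradicts the simple trend.
The exception is (C): pairing an electron in O's 2p⁴ costs repulsion energy, so O ionizes more easily than half-filled N (2p³).

(C)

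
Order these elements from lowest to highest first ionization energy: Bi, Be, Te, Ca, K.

K, Ca, Bi, Te, Be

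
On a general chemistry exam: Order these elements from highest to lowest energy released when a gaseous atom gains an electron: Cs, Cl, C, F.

Cl, F, C, Cs

C is in period 2, group 14; F is in period 2, group 17; Cl is in period 3, group 17; Cs is in period 6, group 1.
Adding an electron releases more energy for atoms nearer the top right (short of the noble gases).
These span different periods and groups, so the two trends combine.
C > Cs: both effects reinforce here, so C is clearly the higher of the two.
F > C: F lies to the right of C in period 2, so the across-period effect alone puts F higher.
Cl > F: this pair runs against the simple trend — see the exception note.
Note the exception: Cl has a higher electron affinity than F, contrary to the simple trend — F's small 2p subshell makes the incoming electron feel strong e⁻–e⁻ repulsion, so Cl actually releases more energy on gaining an electron.
Approximate values (kJ/mol): C 122, F 328, Cl 349, Cs 46.
So from highest to lowest: Cl > F > C > Cs.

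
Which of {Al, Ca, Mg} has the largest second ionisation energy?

Al

After 1 electron has been removed, what remains? Al⁺ still has 2 valence electrons; Ca⁺ still has 1 valence electron; Mg⁺ still has 1 valence electron.
All are still removing valence electrons, so compare the +1 ions as you would atoms: IE_2 generally rises across a period (higher Z_eff) and falls down a group (larger shell), subject to the usual subshell exceptions.
Valence configurations: Al⁺ [Ne]3s², Ca⁺ [Ar]4s¹, Mg⁺ [Ne]3s¹.
Tabulated IE_2 (kJ/mol): Al 1817, Ca 1145, Mg 1451.
Overall IE_2 order: Ca < Mg < Al.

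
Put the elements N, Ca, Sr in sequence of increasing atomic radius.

N, Ca, Sr

N is in period 2, group 15; Ca is in period 4, group 2; Sr is in period 5, group 2.
Across a period the added protons contract the valence shell; down a group each new principal shell makes the atom larger.
These span different periods and groups, so the two trends combine.
Ca > N: relative to N, both the across-period and down-group shifts push Ca's atomic radius up.
Sr > Ca: Sr sits below Ca in group 2, so the down-group effect alone puts Sr larger.
Approximate values (pm): N 71, Ca 171, Sr 185.
So from smallest to largest: N < Ca < Sr.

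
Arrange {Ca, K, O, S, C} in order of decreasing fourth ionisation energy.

Consider each +3 ion: Ca³⁺ is already 1 electron into the core; K³⁺ is already 2 electrons into the core; O³⁺ still has 3 valence electrons; S³⁺ still has 3 valence electrons; C³⁺ still has 1 valence electron.
Usually core removal costs more than valence removal, but here the competition is close: a tightly held n=2 valence electron can cost more to remove than an n=3 core electron, so the actual values have to decide it.
Valence configurations: O³⁺ [He]2s²2p¹, S³⁺ [Ne]3s²3p¹, C³⁺ [He]2s¹.
Approximate IE_4 values (kJ/mol): Ca 6491, K 5877, O 7469, S 4556, C 6223.
Hence IE_4: S < K < C < Ca < O.

O > Ca > C > K > S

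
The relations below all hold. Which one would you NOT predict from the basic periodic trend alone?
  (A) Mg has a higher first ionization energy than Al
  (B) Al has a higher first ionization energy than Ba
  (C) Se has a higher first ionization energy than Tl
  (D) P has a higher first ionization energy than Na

The general trend: first ionization energy increases across a period and decreases down a group.
(A) Mg (period 3, group 2) vs Al (period 3, group 13): the stated order contradicts the simple trend.
(B) Al (period 3, group 13) vs Ba (period 6, group 2): the stated order agrees with the simple trend.
(C) Se (period 4, group 16) vs Tl (period 6, group 13): the stated order agrees with the simple trend.
(D) P (period 3, group 15) vs Na (period 3, group 1): the stated order agrees with the simple trend.
The exception is (A): Al's single 3p electron is easier to remove than one from Mg's filled 3s².

(A)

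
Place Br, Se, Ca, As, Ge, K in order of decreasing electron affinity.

Br, Se, Ge, As, K, Ca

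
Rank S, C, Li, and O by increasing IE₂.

Consider each +1 ion: S⁺ still has 5 valence electrons; C⁺ still has 3 valence electrons; Li⁺ is the bare [He] core; O⁺ still has 5 valence electrons.
Core electrons are held far more tightly than valence electrons, so Li tops the IE_2 order.
Valence configurations: S⁺ [Ne]3s²3p³, C⁺ [He]2s²2p¹, O⁺ [He]2s²2p³.
Approximate IE_2 values (kJ/mol): S 2252, C 2353, Li 7298, O 3388.
Hence IE_2: S < C < O < Li.

S < C < O < Li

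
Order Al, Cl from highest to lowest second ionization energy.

Cl > Al

After 1 electron has been removed, what remains? Al⁺ still has 2 valence electrons; Cl⁺ still has 6 valence electrons.
All are still removing valence electrons, so compare the +1 ions as you would atoms: IE_2 generally rises across a period (higher Z_eff) and falls down a group (larger shell), subject to the usual subshell exceptions.
Valence configurations: Al⁺ [Ne]3s², Cl⁺ [Ne]3s²3p⁴.
Approximate IE_2 values (kJ/mol): Al 1817, Cl 2298.
Overall IE_2 order: Al < Cl.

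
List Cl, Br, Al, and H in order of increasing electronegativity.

H is in period 1, group 1; Al is in period 3, group 13; Cl is in period 3, group 17; Br is in period 4, group 17.
EN rises left→right (higher Z_eff, smaller atoms) and falls top→bottom (larger, more shielded atoms).
Here both period and group differ, so the two effects have to be weighed against each other.
H > Al: period and group pull opposite ways; the down-group shift dominates (2.20 vs 1.61).
Br > H: period and group pull opposite ways; the across-period shift dominates (2.96 vs 2.20).
Cl > Br: Cl sits above Br in group 17, so the down-group effect alone puts Cl higher.
Tabulated electronegativity (Pauling): H 2.20, Al 1.61, Cl 3.16, Br 2.96.
So from lowest to highest: Al < H < Br < Cl.

Al < H < Br < Cl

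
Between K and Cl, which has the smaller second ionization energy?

The second ionization energy removes an electron from the +1 ion. For each element: K⁺ is the bare [Ar] core; Cl⁺ still has 6 valence electrons.
Core electrons are held far more tightly than valence electrons, so K tops the IE_2 order.
Approximate IE_2 values (kJ/mol): K 3052, Cl 2298.
So the second ionization energies run Cl < K.

Cl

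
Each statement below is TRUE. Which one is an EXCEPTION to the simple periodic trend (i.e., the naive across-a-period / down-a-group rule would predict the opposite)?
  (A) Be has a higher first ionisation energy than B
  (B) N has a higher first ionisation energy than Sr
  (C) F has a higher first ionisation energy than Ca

The general trend: first ionisation energy increases across a period and decreases down a group.
(A) Be (period 2, group 2) vs B (period 2, group 13): the stated order contradicts the simple trend.
(B) N (period 2, group 15) vs Sr (period 5, group 2): the stated order agrees with the simple trend.
(C) F (period 2, group 17) vs Ca (period 4, group 2): the stated order agrees with the simple trend.
The exception is (A): removing B's lone 2p electron is easier than breaking Be's filled 2s².

(A)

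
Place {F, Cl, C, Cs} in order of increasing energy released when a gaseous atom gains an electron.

Cs < C < F < Cl

C is in period 2, group 14; F is in period 2, group 17; Cl is in period 3, group 17; Cs is in period 6, group 1.
Electron affinity generally becomes more exothermic across a period toward the halogens and less exothermic down a group.
These span different periods and groups, so the two trends combine.
C > Cs: both effects reinforce here, so C is clearly the higher of the two.
F > C: both are in period 2; the period trend gives F the larger value.
Cl > F: this pair runs against the simple trend — see the exception note.
Note the exception: Cl has a higher electron affinity than F, contrary to the simple trend — F's small 2p subshell makes the incoming electron feel strong e⁻–e⁻ repulsion, so Cl actually releases more energy on gaining an electron.
Approximate values (kJ/mol): C 122, F 328, Cl 349, Cs 46.
So from lowest to highest: Cs < C < F < Cl.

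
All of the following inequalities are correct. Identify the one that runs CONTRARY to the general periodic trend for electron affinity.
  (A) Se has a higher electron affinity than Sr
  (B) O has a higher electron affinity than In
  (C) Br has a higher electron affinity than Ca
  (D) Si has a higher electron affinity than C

(D)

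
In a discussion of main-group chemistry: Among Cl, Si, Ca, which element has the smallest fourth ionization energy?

Si

Consider each +3 ion: Cl³⁺ still has 4 valence electrons; Si³⁺ still has 1 valence electron; Ca³⁺ is already 1 electron into the core.
Pulling an electron out of a noble-gas core costs far more than removing a remaining valence electron, so Ca sits at the high end of IE_4.
Valence configurations: Cl³⁺ [Ne]3s²3p², Si³⁺ [Ne]3s¹.
Tabulated IE_4 (kJ/mol): Cl 5159, Si 4356, Ca 6491.
Overall IE_4 order: Si < Cl < Ca.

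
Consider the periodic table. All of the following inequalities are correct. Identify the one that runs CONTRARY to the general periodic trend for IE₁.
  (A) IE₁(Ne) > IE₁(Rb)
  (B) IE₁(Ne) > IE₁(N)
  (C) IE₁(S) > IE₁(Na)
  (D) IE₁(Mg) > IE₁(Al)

(D)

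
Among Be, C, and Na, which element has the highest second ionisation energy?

Na

The second ionization energy removes an electron from the +1 ion. For each element: Be⁺ still has 1 valence electron; C⁺ still has 3 valence electrons; Na⁺ is the bare [Ne] core.
Breaking into a closed-shell core is much more expensive than removing a leftover valence electron — Na has the largest IE_2 here.
Valence configurations: Be⁺ [He]2s¹, C⁺ [He]2s²2p¹.
The numbers (kJ/mol): Be 1757, C 2353, Na 4562.
Hence IE_2: Be < C < Na.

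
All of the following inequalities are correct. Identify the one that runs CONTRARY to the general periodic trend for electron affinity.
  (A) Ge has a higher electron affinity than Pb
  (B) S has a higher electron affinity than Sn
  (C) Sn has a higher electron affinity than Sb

(C)

The general trend: electron affinity increases across a period and decreases down a group.
(A) Ge (period 4, group 14) vs Pb (period 6, group 14): the stated order agrees with the simple trend.
(B) S (period 3, group 16) vs Sn (period 5, group 14): the stated order agrees with the simple trend.
(C) Sn (period 5, group 14) vs Sb (period 5, group 15): the stated order contradicts the simple trend.
The exception is (C): adding an electron to Sb's half-filled 5p³ is unfavourable, so Sn has the more exothermic EA.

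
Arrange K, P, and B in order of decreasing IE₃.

The third ionization energy removes an electron from the +2 ion. For each element: K²⁺ is already 1 electron into the core; P²⁺ still has 3 valence electrons; B²⁺ still has 1 valence electron.
Pulling an electron out of a noble-gas core costs far more than removing a remaining valence electron, so K sits at the high end of IE_3.
Valence configurations: P²⁺ [Ne]3s²3p¹, B²⁺ [He]2s¹.
Tabulated IE_3 (kJ/mol): K 4420, P 2914, B 3660.
So the third ionization energies run P < B < K.

K > B > P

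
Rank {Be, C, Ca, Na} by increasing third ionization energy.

C < Ca < Na < Be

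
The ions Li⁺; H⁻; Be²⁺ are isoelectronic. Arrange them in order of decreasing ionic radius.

All of these have 2 electrons, so size is governed by nuclear charge alone: the more protons, the stronger the pull on the same electron cloud, and the smaller the ion.
Nuclear charges: Be²⁺ (Z=4), Li⁺ (Z=3), H⁻ (Z=1).
Largest to smallest: H⁻ > Li⁺ > Be²⁺.

H⁻ > Li⁺ > Be²⁺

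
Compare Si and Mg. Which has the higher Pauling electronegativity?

Mg is in period 3, group 2; Si is in period 3, group 14.
Smaller atoms with higher effective nuclear charge are more electronegative.
All lie in period 3, so electronegativity increases left to right.
So Si has the higher Pauling electronegativity (Si > Mg).

Si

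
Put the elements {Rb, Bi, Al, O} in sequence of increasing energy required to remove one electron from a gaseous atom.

Rb, Al, Bi, O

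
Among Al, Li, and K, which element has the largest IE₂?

Li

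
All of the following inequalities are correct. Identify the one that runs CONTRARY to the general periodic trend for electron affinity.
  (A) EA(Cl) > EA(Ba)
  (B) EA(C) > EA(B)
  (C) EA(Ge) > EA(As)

The general trend: electron affinity increases across a period and decreases down a group.
(A) Cl (period 3, group 17) vs Ba (period 6, group 2): the stated order agrees with the simple trend.
(B) C (period 2, group 14) vs B (period 2, group 13): the stated order agrees with the simple trend.
(C) Ge (period 4, group 14) vs As (period 4, group 15): the stated order contradicts the simple trend.
The exception is (C): adding an electron to As's half-filled 4p³ is unfavourable, so Ge (4p²) has the more exothermic EA.

(C)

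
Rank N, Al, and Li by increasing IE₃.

IE_3 is the cost of taking one more electron from the +2 cation: N²⁺ still has 3 valence electrons; Al²⁺ still has 1 valence electron; Li²⁺ is already 1 electron into the core.
Pulling an electron out of a noble-gas core costs far more than removing a remaining valence electron, so Li sits at the high end of IE_3.
Valence configurations: N²⁺ [He]2s²2p¹, Al²⁺ [Ne]3s¹.
Approximate IE_3 values (kJ/mol): N 4578, Al 2745, Li 11815.
So the third ionization energies run Al < N < Li.

Al < N < Li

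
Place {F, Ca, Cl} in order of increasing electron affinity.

Electron affinity generally becomes more exothermic across a period toward the halogens and less exothermic down a group.
These span different periods and groups, so the two trends combine.
F > Ca: both effects reinforce here, so F is clearly the higher of the two.
Cl > F: this pair runs against the simple trend — see the exception note.
Note the exception: Cl has a higher electron affinity than F, contrary to the simple trend — F's small 2p subshell makes the incoming electron feel strong e⁻–e⁻ repulsion, so Cl actually releases more energy on gaining an electron.
For reference (kJ/mol): F 328, Cl 349, Ca 2.
So from lowest to highest: Ca < F < Cl.

Ca, F, Cl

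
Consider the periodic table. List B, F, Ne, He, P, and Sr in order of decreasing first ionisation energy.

Across a period the outer electron is held more tightly (higher IE₁); down a group it sits in a higher shell, more shielded, and comes off more easily.
Neither a single period nor a single group — weigh both effects.
B > Sr: both effects reinforce here, so B is clearly the higher of the two.
P > B: period and group pull opposite ways; the across-period shift dominates (1012 vs 801 kJ/mol).
F > P: both effects reinforce here, so F is clearly the higher of the two.
Ne > F: Ne lies to the right of F in period 2, so the across-period effect alone puts Ne higher.
He > Ne: they share group 18; the group trend gives He the larger value.
Approximate values (kJ/mol): He 2372, B 801, F 1681, Ne 2081, P 1012, Sr 550.
So from highest to lowest: He > Ne > F > P > B > Sr.

He, Ne, F, P, B, Sr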